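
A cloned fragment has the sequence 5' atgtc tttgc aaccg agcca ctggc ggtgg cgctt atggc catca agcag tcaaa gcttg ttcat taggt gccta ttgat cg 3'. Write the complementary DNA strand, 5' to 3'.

Pairing A↔T and G↔C gives TACAGAAACGTTGGCTCGGTGACCGCCACCGCGAATACCGGTAGTTCGTCAGTTTCGAACAAGTAATCCACGGATAACTAGC, running 3'→5'. Reverse for the 5'→3' convention.

5'-CGATCAATAGGCACCTAATGAACAAGCTTTGACTGCTTGATGGCCATAAGCGCCACCGCCAGTGGCTCGGTTGCAAAGACAT-3'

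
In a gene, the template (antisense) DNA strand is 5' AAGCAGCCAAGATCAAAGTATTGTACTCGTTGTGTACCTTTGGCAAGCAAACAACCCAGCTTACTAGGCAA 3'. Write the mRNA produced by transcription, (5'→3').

5'-UUGCCUAGUAAGCUGGGUUGUUUGCUUGCCAAAGGUACACAACGAGUACAAUACUUUGAUCUUGGCUGCUU-3'

RNA polymerase reads the template 3'→5' and synthesizes mRNA 5'→3' by base-pairing (A→U, T→A, G↔C). The complement of the template is TTCGTCGGTTCTAGTTTCATAACATGAGCAACACATGGAAACCGTTCGTTTGTTGGGTCGAATGATCCGTT; antiparallel, so 5'→3' the coding strand is TTGCCTAGTAAGCTGGGTTGTTTGCTTGCCAAAGGTACACAACGAGTACAATACTTTGATCTTGGCTGCTT. Replace T with U for the mRNA.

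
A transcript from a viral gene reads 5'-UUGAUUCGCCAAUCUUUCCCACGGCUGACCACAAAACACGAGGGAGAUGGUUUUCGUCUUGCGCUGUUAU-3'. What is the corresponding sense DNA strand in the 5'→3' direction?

The coding DNA strand has the same 5'→3' sequence as the mRNA with U replaced by T.

5'-TTGATTCGCCAATCTTTCCCACGGCTGACCACAAAACACGAGGGAGATGGTTTTCGTCTTGCGCTGTTAT-3'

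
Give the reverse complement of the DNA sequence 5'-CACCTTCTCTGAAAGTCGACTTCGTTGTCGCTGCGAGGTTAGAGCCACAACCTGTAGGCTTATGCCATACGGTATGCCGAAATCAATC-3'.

5'-GATTGATTTCGGCATACCGTATGGCATAAGCCTACAGGTTGTGGCTCTAACCTCGCAGCGACAACGAAGTCGACTTTCAGAGAAGGTG-3'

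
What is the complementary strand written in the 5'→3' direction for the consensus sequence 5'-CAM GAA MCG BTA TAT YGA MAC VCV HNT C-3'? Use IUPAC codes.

5'-GANDBGBGTKTCRATATAVCGKTTCKTG-3'

Standard pairs A↔T, G↔C; ambiguity codes pair Y↔R, M↔K, B↔V, H↔D, N↔N. Complement (GTKCTTKGCVATATARCTKTGBGBDNAG), then reverse for 5'→3'.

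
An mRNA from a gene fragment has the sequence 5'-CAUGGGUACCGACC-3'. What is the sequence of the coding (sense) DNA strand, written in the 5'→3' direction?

5'-CATGGGTACCGACC-3'

The coding DNA strand has the same 5'→3' sequence as the mRNA with U replaced by T.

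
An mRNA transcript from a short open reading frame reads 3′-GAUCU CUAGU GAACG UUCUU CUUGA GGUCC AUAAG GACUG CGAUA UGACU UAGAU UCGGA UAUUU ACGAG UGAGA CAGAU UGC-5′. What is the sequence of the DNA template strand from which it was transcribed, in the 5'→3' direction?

Written 5'→3' the mRNA is CGUUAGACAGAGUGAGCAUUUAUAGGCUUAGAUUCAGUAUAGCGUCAGGAAUACCUGGAGUUCUUCUUGCAAGUGAUCUCUAG, so the coding DNA strand is CGTTAGACAGAGTGAGCATTTATAGGCTTAGATTCAGTATAGCGTCAGGAATACCTGGAGTTCTTCTTGCAAGTGATCTCTAG. The template is its reverse complement.

5'-CTAGAGATCACTTGCAAGAAGAACTCCAGGTATTCCTGACGCTATACTGAATCTAAGCCTATAAATGCTCACTCTGTCTAACG-3'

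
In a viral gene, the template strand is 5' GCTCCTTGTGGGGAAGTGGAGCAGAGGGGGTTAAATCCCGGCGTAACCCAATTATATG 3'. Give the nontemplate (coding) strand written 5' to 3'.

5'-CATATAATTGGGTTACGCCGGGATTTAACCCCCTCTGCTCCACTTCCCCACAAGGAGC-3'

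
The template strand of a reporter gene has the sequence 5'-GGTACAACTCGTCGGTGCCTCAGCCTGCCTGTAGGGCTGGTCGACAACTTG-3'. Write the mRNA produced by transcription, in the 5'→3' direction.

5'-CAAGUUGUCGACCAGCCCUACAGGCAGGCUGAGGCACCGACGAGUUGUACC-3'

The mRNA has the sequence of the coding strand (reverse complement of the template) with T→U. Reverse complement of GGTACAACTCGTCGGTGCCTCAGCCTGCCTGTAGGGCTGGTCGACAACTTG is CAAGTTGTCGACCAGCCCTACAGGCAGGCTGAGGCACCGACGAGTTGTACC; then T→U.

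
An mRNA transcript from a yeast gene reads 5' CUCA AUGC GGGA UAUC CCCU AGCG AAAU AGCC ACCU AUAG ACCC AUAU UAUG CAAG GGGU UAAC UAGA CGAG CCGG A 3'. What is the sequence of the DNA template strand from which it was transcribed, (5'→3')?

Replace U with T to get the coding DNA strand: CTCAATGCGGGATATCCCCTAGCGAAATAGCCACCTATAGACCCATATTATGCAAGGGGTTAACTAGACGAGCCGGA. The template strand is its reverse complement (complement GAGTTACGCCCTATAGGGGATCGCTTTATCGGTGGATATCTGGGTATAATACGTTCCCCAATTGATCTGCTCGGCCT, then reverse).

5'-TCCGGCTCGTCTAGTTAACCCCTTGCATAATATGGGTCTATAGGTGGCTATTTCGCTAGGGGATATCCCGCATTGAG-3'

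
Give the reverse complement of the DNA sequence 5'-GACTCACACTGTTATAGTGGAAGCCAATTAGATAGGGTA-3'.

Complement each base (A↔T, G↔C): CTGAGTGTGACAATATCACCTTCGGTTAATCTATCCCAT. Then reverse.

5'-TACCCTATCTAATTGGCTTCCACTATAACAGTGTGAGTC-3'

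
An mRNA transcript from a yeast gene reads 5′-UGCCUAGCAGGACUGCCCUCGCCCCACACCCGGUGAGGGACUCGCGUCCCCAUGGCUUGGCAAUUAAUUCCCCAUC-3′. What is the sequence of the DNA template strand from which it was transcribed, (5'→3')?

Replace U with T to get the coding DNA strand: TGCCTAGCAGGACTGCCCTCGCCCCACACCCGGTGAGGGACTCGCGTCCCCATGGCTTGGCAATTAATTCCCCATC. The template strand is its reverse complement (complement ACGGATCGTCCTGACGGGAGCGGGGTGTGGGCCACTCCCTGAGCGCAGGGGTACCGAACCGTTAATTAAGGGGTAG, then reverse).

5'-GATGGGGAATTAATTGCCAAGCCATGGGGACGCGAGTCCCTCACCGGGTGTGGGGCGAGGGCAGTCCTGCTAGGCA-3'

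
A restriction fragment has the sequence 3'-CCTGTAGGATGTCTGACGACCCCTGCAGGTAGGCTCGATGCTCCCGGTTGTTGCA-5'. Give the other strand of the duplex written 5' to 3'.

The strand is given 3'→5', so its complement runs 5'→3' in the same left-to-right order: pair each base A↔T, G↔C.

5'-GGACATCCTACAGACTGCTGGGGACGTCCATCCGAGCTACGAGGGCCAACAACGT-3'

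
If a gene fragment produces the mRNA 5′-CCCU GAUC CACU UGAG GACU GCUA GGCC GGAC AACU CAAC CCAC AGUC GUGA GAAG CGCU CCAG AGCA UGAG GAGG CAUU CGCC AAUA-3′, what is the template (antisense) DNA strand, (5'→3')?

Replace U with T to get the coding DNA strand: CCCTGATCCACTTGAGGACTGCTAGGCCGGACAACTCAACCCACAGTCGTGAGAAGCGCTCCAGAGCATGAGGAGGCATTCGCCAATA. The template strand is its reverse complement (complement GGGACTAGGTGAACTCCTGACGATCCGGCCTGTTGAGTTGGGTGTCAGCACTCTTCGCGAGGTCTCGTACTCCTCCGTAAGCGGTTAT, then reverse).

5'-TATTGGCGAATGCCTCCTCATGCTCTGGAGCGCTTCTCACGACTGTGGGTTGAGTTGTCCGGCCTAGCAGTCCTCAAGTGGATCAGGG-3'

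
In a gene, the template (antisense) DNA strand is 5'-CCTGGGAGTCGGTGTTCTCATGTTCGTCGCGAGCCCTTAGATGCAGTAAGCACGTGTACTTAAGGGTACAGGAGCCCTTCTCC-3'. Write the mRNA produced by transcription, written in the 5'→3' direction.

RNA polymerase reads the template 3'→5' and synthesizes mRNA 5'→3' by base-pairing (A→U, T→A, G↔C). The complement of the template is GGACCCTCAGCCACAAGAGTACAAGCAGCGCTCGGGAATCTACGTCATTCGTGCACATGAATTCCCATGTCCTCGGGAAGAGG; antiparallel, so 5'→3' the coding strand is GGAGAAGGGCTCCTGTACCCTTAAGTACACGTGCTTACTGCATCTAAGGGCTCGCGACGAACATGAGAACACCGACTCCCAGG. Replace T with U for the mRNA.

5'-GGAGAAGGGCUCCUGUACCCUUAAGUACACGUGCUUACUGCAUCUAAGGGCUCGCGACGAACAUGAGAACACCGACUCCCAGG-3'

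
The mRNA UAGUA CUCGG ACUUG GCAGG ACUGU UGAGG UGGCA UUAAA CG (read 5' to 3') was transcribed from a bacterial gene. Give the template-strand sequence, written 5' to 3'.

Replace U with T to get the coding DNA strand: TAGTACTCGGACTTGGCAGGACTGTTGAGGTGGCATTAAACG. The template strand is its reverse complement (complement ATCATGAGCCTGAACCGTCCTGACAACTCCACCGTAATTTGC, then reverse).

5′-CGTTTAATGCCACCTCAACAGTCCTGCCAAGTCCGAGTACTA-3′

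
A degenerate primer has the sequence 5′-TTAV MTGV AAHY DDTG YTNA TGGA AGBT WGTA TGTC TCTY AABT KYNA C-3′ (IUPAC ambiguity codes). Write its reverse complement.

Standard pairs A↔T, G↔C; ambiguity codes pair Y↔R, M↔K, W↔W, B↔V, D↔H, N↔N. Complement (AATBKACBTTDRHHACRANTACCTTCVAWCATACAGAGARTTVAMRNTG), then reverse for 5'→3'.

5'-GTNRMAVTTRAGAGACATACWAVCTTCCATNARCAHHRDTTBCAKBTAA-3'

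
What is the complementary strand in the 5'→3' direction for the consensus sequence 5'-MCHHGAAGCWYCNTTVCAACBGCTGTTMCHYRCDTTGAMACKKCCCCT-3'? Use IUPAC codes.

Standard pairs A↔T, G↔C; ambiguity codes pair R↔Y, M↔K, W↔W, B↔V, D↔H, N↔N. Complement (KGDDCTTCGWRGNAABGTTGVCGACAAKGDRYGHAACTKTGMMGGGGA), then reverse for 5'→3'.

5'-AGGGGMMGTKTCAAHGYRDGKAACAGCVGTTGBAANGRWGCTTCDDGK-3'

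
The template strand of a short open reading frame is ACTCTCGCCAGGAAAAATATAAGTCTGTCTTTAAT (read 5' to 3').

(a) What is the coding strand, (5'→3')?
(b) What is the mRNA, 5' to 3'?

(a) The coding strand is the reverse complement of the template: complement TGAGAGCGGTCCTTTTTATATTCAGACAGAAATTA, then reverse.
(b) mRNA has the coding-strand sequence with T→U.

(a) 5'-ATTAAAGACAGACTTATATTTTTCCTGGCGAGAGT-3'
(b) 5'-AUUAAAGACAGACUUAUAUUUUUCCUGGCGAGAGU-3'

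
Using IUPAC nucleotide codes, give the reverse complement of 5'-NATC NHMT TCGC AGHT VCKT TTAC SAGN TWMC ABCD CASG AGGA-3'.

5′-TCCTCSTGHGVTGKWANCTSGTAAAMGBADCTGCGAAKDNGATN-3′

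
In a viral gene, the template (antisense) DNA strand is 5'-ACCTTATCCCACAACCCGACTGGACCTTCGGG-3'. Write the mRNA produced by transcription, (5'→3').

5'-CCCGAAGGUCCAGUCGGGUUGUGGGAUAAGGU-3'

RNA polymerase reads the template 3'→5' and synthesizes mRNA 5'→3' by base-pairing (A→U, T→A, G↔C). The complement of the template is TGGAATAGGGTGTTGGGCTGACCTGGAAGCCC; antiparallel, so 5'→3' the coding strand is CCCGAAGGTCCAGTCGGGTTGTGGGATAAGGT. Replace T with U for the mRNA.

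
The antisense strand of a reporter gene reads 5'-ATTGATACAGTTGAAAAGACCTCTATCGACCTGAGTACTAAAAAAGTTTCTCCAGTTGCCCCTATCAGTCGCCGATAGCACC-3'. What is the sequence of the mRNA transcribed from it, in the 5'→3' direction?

5'-GGUGCUAUCGGCGACUGAUAGGGGCAACUGGAGAAACUUUUUUAGUACUCAGGUCGAUAGAGGUCUUUUCAACUGUAUCAAU-3'

RNA polymerase reads the template 3'→5' and synthesizes mRNA 5'→3' by base-pairing (A→U, T→A, G↔C). The complement of the template is TAACTATGTCAACTTTTCTGGAGATAGCTGGACTCATGATTTTTTCAAAGAGGTCAACGGGGATAGTCAGCGGCTATCGTGG; antiparallel, so 5'→3' the coding strand is GGTGCTATCGGCGACTGATAGGGGCAACTGGAGAAACTTTTTTAGTACTCAGGTCGATAGAGGTCTTTTCAACTGTATCAAT. Replace T with U for the mRNA.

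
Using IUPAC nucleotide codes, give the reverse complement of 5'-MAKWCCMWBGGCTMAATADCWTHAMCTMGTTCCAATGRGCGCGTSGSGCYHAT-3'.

5'-ATDRGCSCSACGCGCYCATTGGAACKAGKTDAWGHTATTKAGCCVWKGGWMTK-3'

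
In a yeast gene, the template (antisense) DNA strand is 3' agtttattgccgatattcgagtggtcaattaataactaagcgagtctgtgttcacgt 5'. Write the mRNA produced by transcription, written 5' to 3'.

Reading the template 3'→5' as shown, RNA polymerase pairs each base (A→U, T→A, G↔C) to build mRNA 5'→3' directly.

5'-UCAAAUAACGGCUAUAAGCUCACCAGUUAAUUAUUGAUUCGCUCAGACACAAGUGCA-3'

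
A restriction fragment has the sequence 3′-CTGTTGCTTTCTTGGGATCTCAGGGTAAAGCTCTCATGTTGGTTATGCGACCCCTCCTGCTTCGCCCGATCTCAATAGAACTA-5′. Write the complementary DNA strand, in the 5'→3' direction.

5′-GACAACGAAAGAACCCTAGAGTCCCATTTCGAGAGTACAACCAATACGCTGGGGAGGACGAAGCGGGCTAGAGTTATCTTGAT-3′

The strand is given 3'→5', so its complement runs 5'→3' in the same left-to-right order: pair each base A↔T, G↔C.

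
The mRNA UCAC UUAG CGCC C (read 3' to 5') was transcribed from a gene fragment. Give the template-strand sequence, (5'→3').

5'-AGTGAATCGCGGG-3'

Written 5'→3' the mRNA is CCCGCGAUUCACU, so the coding DNA strand is CCCGCGATTCACT. The template is its reverse complement.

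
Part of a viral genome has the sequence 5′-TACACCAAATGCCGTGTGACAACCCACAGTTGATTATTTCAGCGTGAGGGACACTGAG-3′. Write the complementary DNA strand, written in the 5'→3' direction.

5'-CTCAGTGTCCCTCACGCTGAAATAATCAACTGTGGGTTGTCACACGGCATTTGGTGTA-3'

Pairing A↔T and G↔C gives ATGTGGTTTACGGCACACTGTTGGGTGTCAACTAATAAAGTCGCACTCCCTGTGACTC, running 3'→5'. Reverse for the 5'→3' convention.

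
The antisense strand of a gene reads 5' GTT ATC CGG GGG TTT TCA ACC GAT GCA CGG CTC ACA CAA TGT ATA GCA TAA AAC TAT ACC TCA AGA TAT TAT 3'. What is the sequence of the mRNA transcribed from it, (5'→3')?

5'-AUAAUAUCUUGAGGUAUAGUUUUAUGCUAUACAUUGUGUGAGCCGUGCAUCGGUUGAAAACCCCCGGAUAAC-3'

RNA polymerase reads the template 3'→5' and synthesizes mRNA 5'→3' by base-pairing (A→U, T→A, G↔C). The complement of the template is CAATAGGCCCCCAAAAGTTGGCTACGTGCCGAGTGTGTTACATATCGTATTTTGATATGGAGTTCTATAATA; antiparallel, so 5'→3' the coding strand is ATAATATCTTGAGGTATAGTTTTATGCTATACATTGTGTGAGCCGTGCATCGGTTGAAAACCCCCGGATAAC. Replace T with U for the mRNA.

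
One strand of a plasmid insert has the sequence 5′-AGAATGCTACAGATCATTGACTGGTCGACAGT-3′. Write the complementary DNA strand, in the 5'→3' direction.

The complement of AGAATGCTACAGATCATTGACTGGTCGACAGT is TCTTACGATGTCTAGTAACTGACCAGCTGTCA (A↔T, G↔C). DNA strands are antiparallel, so the complementary strand runs 3'→5'; reversing gives the 5'→3' form.

5'-ACTGTCGACCAGTCAATGATCTGTAGCATTCT-3'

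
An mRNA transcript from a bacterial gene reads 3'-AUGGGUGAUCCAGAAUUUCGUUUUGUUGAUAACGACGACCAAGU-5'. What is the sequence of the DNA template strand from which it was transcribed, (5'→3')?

Written 5'→3' the mRNA is UGAACCAGCAGCAAUAGUUGUUUUGCUUUAAGACCUAGUGGGUA, so the coding DNA strand is TGAACCAGCAGCAATAGTTGTTTTGCTTTAAGACCTAGTGGGTA. The template is its reverse complement.

5′-TACCCACTAGGTCTTAAAGCAAAACAACTATTGCTGCTGGTTCA-3′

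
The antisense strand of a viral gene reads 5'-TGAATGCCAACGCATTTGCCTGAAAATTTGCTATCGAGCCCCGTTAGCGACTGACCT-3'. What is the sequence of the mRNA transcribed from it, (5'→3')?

5'-AGGUCAGUCGCUAACGGGGCUCGAUAGCAAAUUUUCAGGCAAAUGCGUUGGCAUUCA-3'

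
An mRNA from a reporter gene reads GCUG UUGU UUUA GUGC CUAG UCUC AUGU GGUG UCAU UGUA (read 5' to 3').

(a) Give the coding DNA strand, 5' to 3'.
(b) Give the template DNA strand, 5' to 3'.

(a) The coding strand matches the mRNA with U→T.
(b) The template strand is the reverse complement of the coding strand.

(a) 5'-GCTGTTGTTTTAGTGCCTAGTCTCATGTGGTGTCATTGTA-3'
(b) 5'-TACAATGACACCACATGAGACTAGGCACTAAAACAACAGC-3'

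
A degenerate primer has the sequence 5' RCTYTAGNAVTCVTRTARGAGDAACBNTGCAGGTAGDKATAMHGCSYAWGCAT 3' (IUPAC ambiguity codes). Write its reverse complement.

5'-ATGCWTRSGCDKTATMHCTACCTGCANVGTTHCTCYTAYABGABTNCTARAGY-3'

Standard pairs A↔T, G↔C; ambiguity codes pair R↔Y, M↔K, W↔W, S↔S, B↔V, D↔H, N↔N. Complement (YGARATCNTBAGBAYATYCTCHTTGVNACGTCCATCHMTATKDCGSRTWCGTA), then reverse for 5'→3'.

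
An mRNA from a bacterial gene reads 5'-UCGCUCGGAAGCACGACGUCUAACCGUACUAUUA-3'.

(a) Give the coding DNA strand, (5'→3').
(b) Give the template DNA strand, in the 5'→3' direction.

(a) The coding strand matches the mRNA with U→T.
(b) The template strand is the reverse complement of the coding strand.

(a) 5'-TCGCTCGGAAGCACGACGTCTAACCGTACTATTA-3'
(b) 5′-TAATAGTACGGTTAGACGTCGTGCTTCCGAGCGA-3′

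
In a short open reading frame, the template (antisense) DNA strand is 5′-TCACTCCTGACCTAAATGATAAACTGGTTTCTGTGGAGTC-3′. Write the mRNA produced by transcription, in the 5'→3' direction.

RNA polymerase reads the template 3'→5' and synthesizes mRNA 5'→3' by base-pairing (A→U, T→A, G↔C). The complement of the template is AGTGAGGACTGGATTTACTATTTGACCAAAGACACCTCAG; antiparallel, so 5'→3' the coding strand is GACTCCACAGAAACCAGTTTATCATTTAGGTCAGGAGTGA. Replace T with U for the mRNA.

5'-GACUCCACAGAAACCAGUUUAUCAUUUAGGUCAGGAGUGA-3'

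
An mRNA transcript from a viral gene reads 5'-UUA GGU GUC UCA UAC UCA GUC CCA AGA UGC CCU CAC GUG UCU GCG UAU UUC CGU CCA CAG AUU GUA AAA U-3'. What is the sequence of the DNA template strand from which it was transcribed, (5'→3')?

5'-ATTTTACAATCTGTGGACGGAAATACGCAGACACGTGAGGGCATCTTGGGACTGAGTATGAGACACCTAA-3'

Replace U with T to get the coding DNA strand: TTAGGTGTCTCATACTCAGTCCCAAGATGCCCTCACGTGTCTGCGTATTTCCGTCCACAGATTGTAAAAT. The template strand is its reverse complement (complement AATCCACAGAGTATGAGTCAGGGTTCTACGGGAGTGCACAGACGCATAAAGGCAGGTGTCTAACATTTTA, then reverse).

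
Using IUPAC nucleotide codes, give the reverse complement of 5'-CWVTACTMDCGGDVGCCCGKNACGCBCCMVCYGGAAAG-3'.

5'-CTTTCCRGBKGGVGCGTNMCGGGCBHCCGHKAGTABWG-3'

Standard pairs A↔T, G↔C; ambiguity codes pair Y↔R, M↔K, W↔W, B↔V, D↔H, N↔N. Complement (GWBATGAKHGCCHBCGGGCMNTGCGVGGKBGRCCTTTC), then reverse for 5'→3'.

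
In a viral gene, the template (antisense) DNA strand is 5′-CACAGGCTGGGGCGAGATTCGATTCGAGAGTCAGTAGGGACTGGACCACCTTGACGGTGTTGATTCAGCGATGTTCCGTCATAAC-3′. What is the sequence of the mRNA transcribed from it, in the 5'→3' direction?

RNA polymerase reads the template 3'→5' and synthesizes mRNA 5'→3' by base-pairing (A→U, T→A, G↔C). The complement of the template is GTGTCCGACCCCGCTCTAAGCTAAGCTCTCAGTCATCCCTGACCTGGTGGAACTGCCACAACTAAGTCGCTACAAGGCAGTATTG; antiparallel, so 5'→3' the coding strand is GTTATGACGGAACATCGCTGAATCAACACCGTCAAGGTGGTCCAGTCCCTACTGACTCTCGAATCGAATCTCGCCCCAGCCTGTG. Replace T with U for the mRNA.

5′-GUUAUGACGGAACAUCGCUGAAUCAACACCGUCAAGGUGGUCCAGUCCCUACUGACUCUCGAAUCGAAUCUCGCCCCAGCCUGUG-3′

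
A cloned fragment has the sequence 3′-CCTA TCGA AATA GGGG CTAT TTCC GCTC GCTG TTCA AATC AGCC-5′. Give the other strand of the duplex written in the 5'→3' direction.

The strand is given 3'→5', so its complement runs 5'→3' in the same left-to-right order: pair each base A↔T, G↔C.

5'-GGATAGCTTTATCCCCGATAAAGGCGAGCGACAAGTTTAGTCGG-3'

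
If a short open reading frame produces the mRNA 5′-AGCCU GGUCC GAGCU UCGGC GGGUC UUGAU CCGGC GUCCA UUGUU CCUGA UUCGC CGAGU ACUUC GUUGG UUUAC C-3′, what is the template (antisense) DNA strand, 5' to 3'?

5'-GGTAAACCAACGAAGTACTCGGCGAATCAGGAACAATGGACGCCGGATCAAGACCCGCCGAAGCTCGGACCAGGCT-3'

Replace U with T to get the coding DNA strand: AGCCTGGTCCGAGCTTCGGCGGGTCTTGATCCGGCGTCCATTGTTCCTGATTCGCCGAGTACTTCGTTGGTTTACC. The template strand is its reverse complement (complement TCGGACCAGGCTCGAAGCCGCCCAGAACTAGGCCGCAGGTAACAAGGACTAAGCGGCTCATGAAGCAACCAAATGG, then reverse).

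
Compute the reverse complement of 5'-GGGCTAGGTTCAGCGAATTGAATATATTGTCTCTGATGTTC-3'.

Complement each base (A↔T, G↔C): CCCGATCCAAGTCGCTTAACTTATATAACAGAGACTACAAG. Then reverse.

5'-GAACATCAGAGACAATATATTCAATTCGCTGAACCTAGCCC-3'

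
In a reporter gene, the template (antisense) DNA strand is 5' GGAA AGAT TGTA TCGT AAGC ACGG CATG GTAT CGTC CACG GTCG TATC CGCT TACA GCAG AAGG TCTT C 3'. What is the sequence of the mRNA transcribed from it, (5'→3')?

5'-GAAGACCUUCUGCUGUAAGCGGAUACGACCGUGGACGAUACCAUGCCGUGCUUACGAUACAAUCUUUCC-3'

RNA polymerase reads the template 3'→5' and synthesizes mRNA 5'→3' by base-pairing (A→U, T→A, G↔C). The complement of the template is CCTTTCTAACATAGCATTCGTGCCGTACCATAGCAGGTGCCAGCATAGGCGAATGTCGTCTTCCAGAAG; antiparallel, so 5'→3' the coding strand is GAAGACCTTCTGCTGTAAGCGGATACGACCGTGGACGATACCATGCCGTGCTTACGATACAATCTTTCC. Replace T with U for the mRNA.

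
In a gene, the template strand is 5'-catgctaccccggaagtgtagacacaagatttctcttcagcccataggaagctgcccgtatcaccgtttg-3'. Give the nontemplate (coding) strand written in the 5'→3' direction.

5'-CAAACGGTGATACGGGCAGCTTCCTATGGGCTGAAGAGAAATCTTGTGTCTACACTTCCGGGGTAGCATG-3'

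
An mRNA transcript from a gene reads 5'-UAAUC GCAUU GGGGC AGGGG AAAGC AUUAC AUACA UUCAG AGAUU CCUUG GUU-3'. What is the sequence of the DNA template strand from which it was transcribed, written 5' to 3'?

Replace U with T to get the coding DNA strand: TAATCGCATTGGGGCAGGGGAAAGCATTACATACATTCAGAGATTCCTTGGTT. The template strand is its reverse complement (complement ATTAGCGTAACCCCGTCCCCTTTCGTAATGTATGTAAGTCTCTAAGGAACCAA, then reverse).

5'-AACCAAGGAATCTCTGAATGTATGTAATGCTTTCCCCTGCCCCAATGCGATTA-3'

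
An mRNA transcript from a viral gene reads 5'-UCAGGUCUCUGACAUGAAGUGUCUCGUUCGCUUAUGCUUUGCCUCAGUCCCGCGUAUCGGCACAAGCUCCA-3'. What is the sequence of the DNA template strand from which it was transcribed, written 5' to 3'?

5′-TGGAGCTTGTGCCGATACGCGGGACTGAGGCAAAGCATAAGCGAACGAGACACTTCATGTCAGAGACCTGA-3′

Replace U with T to get the coding DNA strand: TCAGGTCTCTGACATGAAGTGTCTCGTTCGCTTATGCTTTGCCTCAGTCCCGCGTATCGGCACAAGCTCCA. The template strand is its reverse complement (complement AGTCCAGAGACTGTACTTCACAGAGCAAGCGAATACGAAACGGAGTCAGGGCGCATAGCCGTGTTCGAGGT, then reverse).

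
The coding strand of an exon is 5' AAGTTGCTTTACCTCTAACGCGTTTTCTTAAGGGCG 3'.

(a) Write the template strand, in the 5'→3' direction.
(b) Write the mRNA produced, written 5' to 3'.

(a) 5'-CGCCCTTAAGAAAACGCGTTAGAGGTAAAGCAACTT-3'
(b) 5'-AAGUUGCUUUACCUCUAACGCGUUUUCUUAAGGGCG-3'

(a) The template strand is the reverse complement of the coding strand: complement TTCAACGAAATGGAGATTGCGCAAAAGAATTCCCGC, then reverse.
(b) mRNA matches the coding strand with T→U.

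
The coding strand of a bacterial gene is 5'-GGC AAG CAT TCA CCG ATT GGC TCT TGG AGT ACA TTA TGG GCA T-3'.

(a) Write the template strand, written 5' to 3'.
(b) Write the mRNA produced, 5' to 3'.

(a) The template strand is the reverse complement of the coding strand: complement CCGTTCGTAAGTGGCTAACCGAGAACCTCATGTAATACCCGTA, then reverse.
(b) mRNA matches the coding strand with T→U.

(a) 5'-ATGCCCATAATGTACTCCAAGAGCCAATCGGTGAATGCTTGCC-3'
(b) 5'-GGCAAGCAUUCACCGAUUGGCUCUUGGAGUACAUUAUGGGCAU-3'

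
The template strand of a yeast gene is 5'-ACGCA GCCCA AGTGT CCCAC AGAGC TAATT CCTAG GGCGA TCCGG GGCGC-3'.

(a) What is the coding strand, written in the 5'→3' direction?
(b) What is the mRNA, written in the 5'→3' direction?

(a) The coding strand is the reverse complement of the template: complement TGCGTCGGGTTCACAGGGTGTCTCGATTAAGGATCCCGCTAGGCCCCGCG, then reverse.
(b) mRNA has the coding-strand sequence with T→U.

(a) 5'-GCGCCCCGGATCGCCCTAGGAATTAGCTCTGTGGGACACTTGGGCTGCGT-3'
(b) 5'-GCGCCCCGGAUCGCCCUAGGAAUUAGCUCUGUGGGACACUUGGGCUGCGU-3'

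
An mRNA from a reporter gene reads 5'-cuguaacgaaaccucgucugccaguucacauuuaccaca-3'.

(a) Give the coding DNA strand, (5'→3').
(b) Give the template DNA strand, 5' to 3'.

(a) 5'-CTGTAACGAAACCTCGTCTGCCAGTTCACATTTACCACA-3'
(b) 5'-TGTGGTAAATGTGAACTGGCAGACGAGGTTTCGTTACAG-3'

(a) The coding strand matches the mRNA with U→T.
(b) The template strand is the reverse complement of the coding strand.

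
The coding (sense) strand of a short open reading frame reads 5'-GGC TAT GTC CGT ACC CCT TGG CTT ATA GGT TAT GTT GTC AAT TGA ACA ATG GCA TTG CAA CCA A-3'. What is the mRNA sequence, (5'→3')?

5'-GGCUAUGUCCGUACCCCUUGGCUUAUAGGUUAUGUUGUCAAUUGAACAAUGGCAUUGCAACCAA-3'

mRNA has the coding-strand sequence with U in place of T.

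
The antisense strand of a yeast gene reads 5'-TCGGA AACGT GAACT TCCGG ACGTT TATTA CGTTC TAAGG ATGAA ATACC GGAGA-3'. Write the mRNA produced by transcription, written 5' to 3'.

RNA polymerase reads the template 3'→5' and synthesizes mRNA 5'→3' by base-pairing (A→U, T→A, G↔C). The complement of the template is AGCCTTTGCACTTGAAGGCCTGCAAATAATGCAAGATTCCTACTTTATGGCCTCT; antiparallel, so 5'→3' the coding strand is TCTCCGGTATTTCATCCTTAGAACGTAATAAACGTCCGGAAGTTCACGTTTCCGA. Replace T with U for the mRNA.

5'-UCUCCGGUAUUUCAUCCUUAGAACGUAAUAAACGUCCGGAAGUUCACGUUUCCGA-3'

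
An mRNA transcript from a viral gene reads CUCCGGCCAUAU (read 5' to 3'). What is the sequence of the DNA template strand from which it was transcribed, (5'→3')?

5′-ATATGGCCGGAG-3′

Replace U with T to get the coding DNA strand: CTCCGGCCATAT. The template strand is its reverse complement (complement GAGGCCGGTATA, then reverse).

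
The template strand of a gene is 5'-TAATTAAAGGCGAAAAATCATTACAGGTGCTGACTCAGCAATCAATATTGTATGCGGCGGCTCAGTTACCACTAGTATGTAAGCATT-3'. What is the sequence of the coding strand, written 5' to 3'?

The coding strand is complementary and antiparallel to the template: take the complement (A↔T, G↔C) and reverse.

5'-AATGCTTACATACTAGTGGTAACTGAGCCGCCGCATACAATATTGATTGCTGAGTCAGCACCTGTAATGATTTTTCGCCTTTAATTA-3'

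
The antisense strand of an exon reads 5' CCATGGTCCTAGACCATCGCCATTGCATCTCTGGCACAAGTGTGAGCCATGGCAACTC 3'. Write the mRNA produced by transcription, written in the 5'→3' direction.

RNA polymerase reads the template 3'→5' and synthesizes mRNA 5'→3' by base-pairing (A→U, T→A, G↔C). The complement of the template is GGTACCAGGATCTGGTAGCGGTAACGTAGAGACCGTGTTCACACTCGGTACCGTTGAG; antiparallel, so 5'→3' the coding strand is GAGTTGCCATGGCTCACACTTGTGCCAGAGATGCAATGGCGATGGTCTAGGACCATGG. Replace T with U for the mRNA.

5'-GAGUUGCCAUGGCUCACACUUGUGCCAGAGAUGCAAUGGCGAUGGUCUAGGACCAUGG-3'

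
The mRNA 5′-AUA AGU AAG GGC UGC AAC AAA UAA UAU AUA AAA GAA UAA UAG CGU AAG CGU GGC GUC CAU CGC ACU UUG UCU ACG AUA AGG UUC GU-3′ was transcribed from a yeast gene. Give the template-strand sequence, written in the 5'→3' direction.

Replace U with T to get the coding DNA strand: ATAAGTAAGGGCTGCAACAAATAATATATAAAAGAATAATAGCGTAAGCGTGGCGTCCATCGCACTTTGTCTACGATAAGGTTCGT. The template strand is its reverse complement (complement TATTCATTCCCGACGTTGTTTATTATATATTTTCTTATTATCGCATTCGCACCGCAGGTAGCGTGAAACAGATGCTATTCCAAGCA, then reverse).

5'-ACGAACCTTATCGTAGACAAAGTGCGATGGACGCCACGCTTACGCTATTATTCTTTTATATATTATTTGTTGCAGCCCTTACTTAT-3'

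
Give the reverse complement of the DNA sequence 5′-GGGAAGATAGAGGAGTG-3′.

5'-CACTCCTCTATCTTCCC-3'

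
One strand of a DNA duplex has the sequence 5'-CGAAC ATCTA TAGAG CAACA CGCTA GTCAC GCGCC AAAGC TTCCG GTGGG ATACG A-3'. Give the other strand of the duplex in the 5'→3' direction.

5'-TCGTATCCCACCGGAAGCTTTGGCGCGTGACTAGCGTGTTGCTCTATAGATGTTCG-3'

Pairing A↔T and G↔C gives GCTTGTAGATATCTCGTTGTGCGATCAGTGCGCGGTTTCGAAGGCCACCCTATGCT, running 3'→5'. Reverse for the 5'→3' convention.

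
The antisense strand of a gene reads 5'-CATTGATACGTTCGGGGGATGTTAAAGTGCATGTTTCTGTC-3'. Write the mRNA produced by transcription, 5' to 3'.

The mRNA has the sequence of the coding strand (reverse complement of the template) with T→U. Reverse complement of CATTGATACGTTCGGGGGATGTTAAAGTGCATGTTTCTGTC is GACAGAAACATGCACTTTAACATCCCCCGAACGTATCAATG; then T→U.

5′-GACAGAAACAUGCACUUUAACAUCCCCCGAACGUAUCAAUG-3′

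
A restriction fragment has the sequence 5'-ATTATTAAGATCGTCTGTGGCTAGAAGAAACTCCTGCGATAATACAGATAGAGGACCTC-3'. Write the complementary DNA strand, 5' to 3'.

Pairing A↔T and G↔C gives TAATAATTCTAGCAGACACCGATCTTCTTTGAGGACGCTATTATGTCTATCTCCTGGAG, running 3'→5'. Reverse for the 5'→3' convention.

5'-GAGGTCCTCTATCTGTATTATCGCAGGAGTTTCTTCTAGCCACAGACGATCTTAATAAT-3'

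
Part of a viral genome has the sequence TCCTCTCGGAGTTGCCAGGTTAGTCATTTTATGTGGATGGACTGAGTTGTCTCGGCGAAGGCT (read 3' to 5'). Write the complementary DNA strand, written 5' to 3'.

5'-AGGAGAGCCTCAACGGTCCAATCAGTAAAATACACCTACCTGACTCAACAGAGCCGCTTCCGA-3'

The strand is given 3'→5', so its complement runs 5'→3' in the same left-to-right order: pair each base A↔T, G↔C.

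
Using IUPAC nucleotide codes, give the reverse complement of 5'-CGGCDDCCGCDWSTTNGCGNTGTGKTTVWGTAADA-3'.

5'-THTTACWBAAMCACANCGCNAASWHGCGGHHGCCG-3'

Standard pairs A↔T, G↔C; ambiguity codes pair K↔M, W↔W, S↔S, D↔H, V↔B, N↔N. Complement (GCCGHHGGCGHWSAANCGCNACACMAABWCATTHT), then reverse for 5'→3'.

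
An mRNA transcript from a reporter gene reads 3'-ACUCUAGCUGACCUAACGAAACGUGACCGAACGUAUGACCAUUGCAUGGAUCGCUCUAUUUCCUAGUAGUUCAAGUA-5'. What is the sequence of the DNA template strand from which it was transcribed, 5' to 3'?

5'-TGAGATCGACTGGATTGCTTTGCACTGGCTTGCATACTGGTAACGTACCTAGCGAGATAAAGGATCATCAAGTTCAT-3'

Written 5'→3' the mRNA is AUGAACUUGAUGAUCCUUUAUCUCGCUAGGUACGUUACCAGUAUGCAAGCCAGUGCAAAGCAAUCCAGUCGAUCUCA, so the coding DNA strand is ATGAACTTGATGATCCTTTATCTCGCTAGGTACGTTACCAGTATGCAAGCCAGTGCAAAGCAATCCAGTCGATCTCA. The template is its reverse complement.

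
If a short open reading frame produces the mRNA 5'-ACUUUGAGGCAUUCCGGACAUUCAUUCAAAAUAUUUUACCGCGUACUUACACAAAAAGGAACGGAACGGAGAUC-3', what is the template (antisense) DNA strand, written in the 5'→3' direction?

5'-GATCTCCGTTCCGTTCCTTTTTGTGTAAGTACGCGGTAAAATATTTTGAATGAATGTCCGGAATGCCTCAAAGT-3'

Replace U with T to get the coding DNA strand: ACTTTGAGGCATTCCGGACATTCATTCAAAATATTTTACCGCGTACTTACACAAAAAGGAACGGAACGGAGATC. The template strand is its reverse complement (complement TGAAACTCCGTAAGGCCTGTAAGTAAGTTTTATAAAATGGCGCATGAATGTGTTTTTCCTTGCCTTGCCTCTAG, then reverse).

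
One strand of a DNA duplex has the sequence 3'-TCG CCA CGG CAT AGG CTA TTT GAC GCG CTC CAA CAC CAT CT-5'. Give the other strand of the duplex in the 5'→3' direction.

The strand is given 3'→5', so its complement runs 5'→3' in the same left-to-right order: pair each base A↔T, G↔C.

5'-AGCGGTGCCGTATCCGATAAACTGCGCGAGGTTGTGGTAGA-3'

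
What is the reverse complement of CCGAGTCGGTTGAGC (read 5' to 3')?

5'-GCTCAACCGACTCGG-3'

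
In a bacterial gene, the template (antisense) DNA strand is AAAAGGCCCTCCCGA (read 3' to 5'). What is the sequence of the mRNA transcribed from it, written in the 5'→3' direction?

Reading the template 3'→5' as shown, RNA polymerase pairs each base (A→U, T→A, G↔C) to build mRNA 5'→3' directly.

5'-UUUUCCGGGAGGGCU-3'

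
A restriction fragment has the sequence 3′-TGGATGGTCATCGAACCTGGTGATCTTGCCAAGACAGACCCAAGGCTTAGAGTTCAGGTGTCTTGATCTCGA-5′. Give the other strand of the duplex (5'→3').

The strand is given 3'→5', so its complement runs 5'→3' in the same left-to-right order: pair each base A↔T, G↔C.

5'-ACCTACCAGTAGCTTGGACCACTAGAACGGTTCTGTCTGGGTTCCGAATCTCAAGTCCACAGAACTAGAGCT-3'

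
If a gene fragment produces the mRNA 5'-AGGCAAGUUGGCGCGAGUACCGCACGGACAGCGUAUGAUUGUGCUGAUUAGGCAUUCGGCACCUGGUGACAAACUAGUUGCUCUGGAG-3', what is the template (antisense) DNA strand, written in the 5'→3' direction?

5'-CTCCAGAGCAACTAGTTTGTCACCAGGTGCCGAATGCCTAATCAGCACAATCATACGCTGTCCGTGCGGTACTCGCGCCAACTTGCCT-3'

Replace U with T to get the coding DNA strand: AGGCAAGTTGGCGCGAGTACCGCACGGACAGCGTATGATTGTGCTGATTAGGCATTCGGCACCTGGTGACAAACTAGTTGCTCTGGAG. The template strand is its reverse complement (complement TCCGTTCAACCGCGCTCATGGCGTGCCTGTCGCATACTAACACGACTAATCCGTAAGCCGTGGACCACTGTTTGATCAACGAGACCTC, then reverse).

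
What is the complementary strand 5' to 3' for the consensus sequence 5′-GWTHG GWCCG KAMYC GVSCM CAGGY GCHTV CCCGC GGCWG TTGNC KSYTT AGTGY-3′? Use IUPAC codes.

5'-RCACTAARSMGNCAACWGCCGCGGGBADGCRCCTGKGSBCGRKTMCGGWCCDAWC-3'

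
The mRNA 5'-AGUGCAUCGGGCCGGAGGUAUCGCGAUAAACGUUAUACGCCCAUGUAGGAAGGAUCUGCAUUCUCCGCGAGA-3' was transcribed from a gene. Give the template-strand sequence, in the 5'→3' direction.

5′-TCTCGCGGAGAATGCAGATCCTTCCTACATGGGCGTATAACGTTTATCGCGATACCTCCGGCCCGATGCACT-3′

Replace U with T to get the coding DNA strand: AGTGCATCGGGCCGGAGGTATCGCGATAAACGTTATACGCCCATGTAGGAAGGATCTGCATTCTCCGCGAGA. The template strand is its reverse complement (complement TCACGTAGCCCGGCCTCCATAGCGCTATTTGCAATATGCGGGTACATCCTTCCTAGACGTAAGAGGCGCTCT, then reverse).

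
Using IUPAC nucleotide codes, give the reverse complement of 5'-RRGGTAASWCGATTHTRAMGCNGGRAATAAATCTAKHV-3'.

5′-BDMTAGATTTATTYCCNGCKTYADAATCGWSTTACCYY-3′

Standard pairs A↔T, G↔C; ambiguity codes pair R↔Y, M↔K, W↔W, S↔S, H↔D, V↔B, N↔N. Complement (YYCCATTSWGCTAADAYTKCGNCCYTTATTTAGATMDB), then reverse for 5'→3'.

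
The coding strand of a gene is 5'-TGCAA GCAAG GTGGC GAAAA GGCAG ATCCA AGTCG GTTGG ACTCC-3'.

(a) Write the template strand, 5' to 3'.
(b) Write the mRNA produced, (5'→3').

(a) 5'-GGAGTCCAACCGACTTGGATCTGCCTTTTCGCCACCTTGCTTGCA-3'
(b) 5'-UGCAAGCAAGGUGGCGAAAAGGCAGAUCCAAGUCGGUUGGACUCC-3'

(a) The template strand is the reverse complement of the coding strand: complement ACGTTCGTTCCACCGCTTTTCCGTCTAGGTTCAGCCAACCTGAGG, then reverse.
(b) mRNA matches the coding strand with T→U.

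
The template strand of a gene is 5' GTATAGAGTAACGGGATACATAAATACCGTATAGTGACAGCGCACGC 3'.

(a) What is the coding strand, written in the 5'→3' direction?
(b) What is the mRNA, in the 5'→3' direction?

(a) 5'-GCGTGCGCTGTCACTATACGGTATTTATGTATCCCGTTACTCTATAC-3'
(b) 5'-GCGUGCGCUGUCACUAUACGGUAUUUAUGUAUCCCGUUACUCUAUAC-3'

(a) The coding strand is the reverse complement of the template: complement CATATCTCATTGCCCTATGTATTTATGGCATATCACTGTCGCGTGCG, then reverse.
(b) mRNA has the coding-strand sequence with T→U.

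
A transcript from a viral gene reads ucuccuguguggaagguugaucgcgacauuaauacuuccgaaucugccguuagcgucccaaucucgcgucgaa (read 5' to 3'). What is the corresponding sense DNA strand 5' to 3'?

The coding DNA strand has the same 5'→3' sequence as the mRNA with U replaced by T.

5'-TCTCCTGTGTGGAAGGTTGATCGCGACATTAATACTTCCGAATCTGCCGTTAGCGTCCCAATCTCGCGTCGAA-3'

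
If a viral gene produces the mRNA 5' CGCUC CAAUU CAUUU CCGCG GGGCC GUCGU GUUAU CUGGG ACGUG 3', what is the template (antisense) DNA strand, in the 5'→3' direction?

5'-CACGTCCCAGATAACACGACGGCCCCGCGGAAATGAATTGGAGCG-3'

Replace U with T to get the coding DNA strand: CGCTCCAATTCATTTCCGCGGGGCCGTCGTGTTATCTGGGACGTG. The template strand is its reverse complement (complement GCGAGGTTAAGTAAAGGCGCCCCGGCAGCACAATAGACCCTGCAC, then reverse).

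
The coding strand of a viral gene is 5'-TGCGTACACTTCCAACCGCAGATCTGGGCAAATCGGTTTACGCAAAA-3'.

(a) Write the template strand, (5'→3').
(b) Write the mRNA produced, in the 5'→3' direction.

(a) The template strand is the reverse complement of the coding strand: complement ACGCATGTGAAGGTTGGCGTCTAGACCCGTTTAGCCAAATGCGTTTT, then reverse.
(b) mRNA matches the coding strand with T→U.

(a) 5'-TTTTGCGTAAACCGATTTGCCCAGATCTGCGGTTGGAAGTGTACGCA-3'
(b) 5'-UGCGUACACUUCCAACCGCAGAUCUGGGCAAAUCGGUUUACGCAAAA-3'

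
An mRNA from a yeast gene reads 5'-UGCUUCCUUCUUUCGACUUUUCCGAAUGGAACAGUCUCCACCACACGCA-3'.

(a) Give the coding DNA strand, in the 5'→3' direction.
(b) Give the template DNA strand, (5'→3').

(a) The coding strand matches the mRNA with U→T.
(b) The template strand is the reverse complement of the coding strand.

(a) 5'-TGCTTCCTTCTTTCGACTTTTCCGAATGGAACAGTCTCCACCACACGCA-3'
(b) 5'-TGCGTGTGGTGGAGACTGTTCCATTCGGAAAAGTCGAAAGAAGGAAGCA-3'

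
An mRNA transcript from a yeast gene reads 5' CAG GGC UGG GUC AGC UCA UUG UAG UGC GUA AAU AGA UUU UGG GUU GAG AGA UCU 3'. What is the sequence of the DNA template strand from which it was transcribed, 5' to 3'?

5′-AGATCTCTCAACCCAAAATCTATTTACGCACTACAATGAGCTGACCCAGCCCTG-3′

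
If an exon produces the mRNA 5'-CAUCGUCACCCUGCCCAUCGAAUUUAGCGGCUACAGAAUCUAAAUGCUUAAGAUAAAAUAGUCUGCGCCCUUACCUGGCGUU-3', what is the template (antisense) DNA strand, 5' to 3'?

Replace U with T to get the coding DNA strand: CATCGTCACCCTGCCCATCGAATTTAGCGGCTACAGAATCTAAATGCTTAAGATAAAATAGTCTGCGCCCTTACCTGGCGTT. The template strand is its reverse complement (complement GTAGCAGTGGGACGGGTAGCTTAAATCGCCGATGTCTTAGATTTACGAATTCTATTTTATCAGACGCGGGAATGGACCGCAA, then reverse).

5′-AACGCCAGGTAAGGGCGCAGACTATTTTATCTTAAGCATTTAGATTCTGTAGCCGCTAAATTCGATGGGCAGGGTGACGATG-3′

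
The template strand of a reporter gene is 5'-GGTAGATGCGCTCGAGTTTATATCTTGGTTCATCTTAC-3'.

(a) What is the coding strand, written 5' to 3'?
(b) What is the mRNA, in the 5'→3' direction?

(a) The coding strand is the reverse complement of the template: complement CCATCTACGCGAGCTCAAATATAGAACCAAGTAGAATG, then reverse.
(b) mRNA has the coding-strand sequence with T→U.

(a) 5'-GTAAGATGAACCAAGATATAAACTCGAGCGCATCTACC-3'
(b) 5'-GUAAGAUGAACCAAGAUAUAAACUCGAGCGCAUCUACC-3'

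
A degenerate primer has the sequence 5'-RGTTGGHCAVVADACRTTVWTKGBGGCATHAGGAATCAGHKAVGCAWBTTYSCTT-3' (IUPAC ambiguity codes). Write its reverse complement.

5'-AAGSRAAVWTGCBTMDCTGATTCCTDATGCCVCMAWBAAYGTHTBBTGDCCAACY-3'

Standard pairs A↔T, G↔C; ambiguity codes pair R↔Y, K↔M, W↔W, S↔S, B↔V, D↔H. Complement (YCAACCDGTBBTHTGYAABWAMCVCCGTADTCCTTAGTCDMTBCGTWVAARSGAA), then reverse for 5'→3'.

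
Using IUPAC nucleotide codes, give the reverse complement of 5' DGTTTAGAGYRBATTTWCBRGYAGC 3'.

5'-GCTRCYVGWAAATVYRCTCTAAACH-3'

Standard pairs A↔T, G↔C; ambiguity codes pair R↔Y, W↔W, B↔V, D↔H. Complement (HCAAATCTCRYVTAAAWGVYCRTCG), then reverse for 5'→3'.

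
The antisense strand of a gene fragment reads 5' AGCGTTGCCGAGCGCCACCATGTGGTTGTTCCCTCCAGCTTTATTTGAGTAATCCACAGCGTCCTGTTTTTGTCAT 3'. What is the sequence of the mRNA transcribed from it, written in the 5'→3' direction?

5'-AUGACAAAAACAGGACGCUGUGGAUUACUCAAAUAAAGCUGGAGGGAACAACCACAUGGUGGCGCUCGGCAACGCU-3'

RNA polymerase reads the template 3'→5' and synthesizes mRNA 5'→3' by base-pairing (A→U, T→A, G↔C). The complement of the template is TCGCAACGGCTCGCGGTGGTACACCAACAAGGGAGGTCGAAATAAACTCATTAGGTGTCGCAGGACAAAAACAGTA; antiparallel, so 5'→3' the coding strand is ATGACAAAAACAGGACGCTGTGGATTACTCAAATAAAGCTGGAGGGAACAACCACATGGTGGCGCTCGGCAACGCT. Replace T with U for the mRNA.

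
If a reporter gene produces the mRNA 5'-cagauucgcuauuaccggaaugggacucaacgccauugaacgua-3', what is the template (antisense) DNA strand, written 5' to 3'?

Replace U with T to get the coding DNA strand: CAGATTCGCTATTACCGGAATGGGACTCAACGCCATTGAACGTA. The template strand is its reverse complement (complement GTCTAAGCGATAATGGCCTTACCCTGAGTTGCGGTAACTTGCAT, then reverse).

5′-TACGTTCAATGGCGTTGAGTCCCATTCCGGTAATAGCGAATCTG-3′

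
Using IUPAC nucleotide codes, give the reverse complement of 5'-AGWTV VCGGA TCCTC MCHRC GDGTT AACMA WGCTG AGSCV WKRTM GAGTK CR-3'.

5′-YGMACTCKAYMWBGSCTCAGCWTKGTTAACHCGYDGKGAGGATCCGBBAWCT-3′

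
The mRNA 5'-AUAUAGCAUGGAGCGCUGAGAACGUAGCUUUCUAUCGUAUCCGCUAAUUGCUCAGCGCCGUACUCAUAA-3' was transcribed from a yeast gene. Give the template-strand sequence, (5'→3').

5'-TTATGAGTACGGCGCTGAGCAATTAGCGGATACGATAGAAAGCTACGTTCTCAGCGCTCCATGCTATAT-3'

Replace U with T to get the coding DNA strand: ATATAGCATGGAGCGCTGAGAACGTAGCTTTCTATCGTATCCGCTAATTGCTCAGCGCCGTACTCATAA. The template strand is its reverse complement (complement TATATCGTACCTCGCGACTCTTGCATCGAAAGATAGCATAGGCGATTAACGAGTCGCGGCATGAGTATT, then reverse).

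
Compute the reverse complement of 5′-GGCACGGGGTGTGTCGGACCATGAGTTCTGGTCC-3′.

Reading the sequence 3'→5' and pairing each base (A↔T, G↔C) gives the reverse complement directly.

5'-GGACCAGAACTCATGGTCCGACACACCCCGTGCC-3'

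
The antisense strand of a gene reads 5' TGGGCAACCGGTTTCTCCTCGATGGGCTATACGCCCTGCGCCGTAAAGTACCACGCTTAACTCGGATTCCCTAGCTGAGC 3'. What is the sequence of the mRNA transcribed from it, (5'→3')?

5'-GCUCAGCUAGGGAAUCCGAGUUAAGCGUGGUACUUUACGGCGCAGGGCGUAUAGCCCAUCGAGGAGAAACCGGUUGCCCA-3'

The mRNA has the sequence of the coding strand (reverse complement of the template) with T→U. Reverse complement of TGGGCAACCGGTTTCTCCTCGATGGGCTATACGCCCTGCGCCGTAAAGTACCACGCTTAACTCGGATTCCCTAGCTGAGC is GCTCAGCTAGGGAATCCGAGTTAAGCGTGGTACTTTACGGCGCAGGGCGTATAGCCCATCGAGGAGAAACCGGTTGCCCA; then T→U.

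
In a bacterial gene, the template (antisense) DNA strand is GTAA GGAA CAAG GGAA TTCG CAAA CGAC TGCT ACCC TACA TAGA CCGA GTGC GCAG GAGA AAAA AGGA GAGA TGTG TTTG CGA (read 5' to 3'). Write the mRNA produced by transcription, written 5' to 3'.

5'-UCGCAAACACAUCUCUCCUUUUUUCUCCUGCGCACUCGGUCUAUGUAGGGUAGCAGUCGUUUGCGAAUUCCCUUGUUCCUUAC-3'

The mRNA has the sequence of the coding strand (reverse complement of the template) with T→U. Reverse complement of GTAAGGAACAAGGGAATTCGCAAACGACTGCTACCCTACATAGACCGAGTGCGCAGGAGAAAAAAGGAGAGATGTGTTTGCGA is TCGCAAACACATCTCTCCTTTTTTCTCCTGCGCACTCGGTCTATGTAGGGTAGCAGTCGTTTGCGAATTCCCTTGTTCCTTAC; then T→U.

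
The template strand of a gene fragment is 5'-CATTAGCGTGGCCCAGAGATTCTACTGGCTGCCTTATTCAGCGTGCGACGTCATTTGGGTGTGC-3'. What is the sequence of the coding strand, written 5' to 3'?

5'-GCACACCCAAATGACGTCGCACGCTGAATAAGGCAGCCAGTAGAATCTCTGGGCCACGCTAATG-3'

The coding strand is complementary and antiparallel to the template: take the complement (A↔T, G↔C) and reverse.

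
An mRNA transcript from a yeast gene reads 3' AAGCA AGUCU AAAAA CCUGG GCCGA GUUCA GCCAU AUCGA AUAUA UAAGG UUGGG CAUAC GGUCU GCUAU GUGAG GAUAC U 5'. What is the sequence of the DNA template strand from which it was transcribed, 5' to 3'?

5'-TTCGTTCAGATTTTTGGACCCGGCTCAAGTCGGTATAGCTTATATATTCCAACCCGTATGCCAGACGATACACTCCTATGA-3'

Written 5'→3' the mRNA is UCAUAGGAGUGUAUCGUCUGGCAUACGGGUUGGAAUAUAUAAGCUAUACCGACUUGAGCCGGGUCCAAAAAUCUGAACGAA, so the coding DNA strand is TCATAGGAGTGTATCGTCTGGCATACGGGTTGGAATATATAAGCTATACCGACTTGAGCCGGGTCCAAAAATCTGAACGAA. The template is its reverse complement.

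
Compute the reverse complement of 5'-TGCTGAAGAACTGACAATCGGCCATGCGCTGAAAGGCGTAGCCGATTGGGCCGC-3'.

5'-GCGGCCCAATCGGCTACGCCTTTCAGCGCATGGCCGATTGTCAGTTCTTCAGCA-3'

Complement each base (A↔T, G↔C): ACGACTTCTTGACTGTTAGCCGGTACGCGACTTTCCGCATCGGCTAACCCGGCG. Then reverse.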